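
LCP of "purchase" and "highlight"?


Word 1: "purchase"
Word 2: "highlight"
Comparing from start:
  Pos 0: 'p' != 'h' (stop)
LCP = "" (length 0)


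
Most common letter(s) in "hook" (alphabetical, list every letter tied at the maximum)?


Word: "hook"
Letter counts:
  'h': 1
  'k': 1
  'o': 2
Maximum count = 2
Most frequent = 'o' (2 times each)


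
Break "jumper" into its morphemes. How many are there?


Word: "jumper"
Morphemes: jump | -er
Each morpheme carries meaning
= 2 morphemes


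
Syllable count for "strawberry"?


Word: "strawberry"
Syllable breakdown: straw-ber-ry
Counting: 3 parts
= 3 syllables


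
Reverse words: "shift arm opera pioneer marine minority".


Original: "shift arm opera pioneer marine minority"
Words (1..n): shift | arm | opera | pioneer | marine | minority
Reversed (n..1): minority | marine | pioneer | opera | arm | shift
Result = "minority marine pioneer opera arm shift"


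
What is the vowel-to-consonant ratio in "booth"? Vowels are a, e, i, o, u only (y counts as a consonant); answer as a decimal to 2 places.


Word: "booth"
Vowels (a,e,i,o,u): 2
Consonants: 3
Ratio = 2/3
= 0.67


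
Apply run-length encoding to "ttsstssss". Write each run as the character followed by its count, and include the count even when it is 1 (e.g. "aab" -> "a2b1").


String: "ttsstssss"
Scanning for consecutive runs:
  't' x 2
  's' x 2
  't' x 1
  's' x 4
RLE = "t2s2t1s4"


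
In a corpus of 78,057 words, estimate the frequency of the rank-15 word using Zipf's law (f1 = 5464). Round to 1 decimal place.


Zipf's law: f(r) = f(1) / r
f(1) = 5464
f(15) = 5464 / 15
= 364.3 occurrences


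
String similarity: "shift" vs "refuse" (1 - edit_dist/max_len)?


Word 1: "shift" (length 5)
Word 2: "refuse" (length 6)
One optimal edit sequence:
  1. insert 'r'  (+1)
  2. substitute 's' -> 'e'  (+1)
  3. substitute 'h' -> 'f'  (+1)
  4. substitute 'i' -> 'u'  (+1)
  5. substitute 'f' -> 's'  (+1)
  6. substitute 't' -> 'e'  (+1)
Edit distance = 6
Max length = max(5, 6) = 6
Similarity = 1 - 6/6
= 0.0000


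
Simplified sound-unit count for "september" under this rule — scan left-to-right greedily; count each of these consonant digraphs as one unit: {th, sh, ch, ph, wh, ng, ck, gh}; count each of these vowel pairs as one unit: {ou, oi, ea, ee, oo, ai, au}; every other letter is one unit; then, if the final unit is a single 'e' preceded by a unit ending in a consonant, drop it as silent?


Word: "september" (9 letters)
Left-to-right scan:
  (1) 's' (letter)
  (2) 'e' (letter)
  (3) 'p' (letter)
  (4) 't' (letter)
  (5) 'e' (letter)
  (6) 'm' (letter)
  (7) 'b' (letter)
  (8) 'e' (letter)
  (9) 'r' (letter)
Units from scan: 9
Sound units = 9 units


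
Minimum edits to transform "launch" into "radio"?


Word 1: "launch" (length 6)
Word 2: "radio" (length 5)
One optimal edit sequence (insert/delete/substitute each cost 1):
  1. substitute 'l' -> 'r'  (+1)
  2. keep 'a'
  3. delete 'u'  (+1)
  4. substitute 'n' -> 'd'  (+1)
  5. substitute 'c' -> 'i'  (+1)
  6. substitute 'h' -> 'o'  (+1)
Total edit operations: 5
Edit distance = 5


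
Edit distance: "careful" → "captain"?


Word 1: "careful" (length 7)
Word 2: "captain" (length 7)
One optimal edit sequence (insert/delete/substitute each cost 1):
  1. keep 'c'
  2. keep 'a'
  3. substitute 'r' -> 'p'  (+1)
  4. substitute 'e' -> 't'  (+1)
  5. substitute 'f' -> 'a'  (+1)
  6. substitute 'u' -> 'i'  (+1)
  7. substitute 'l' -> 'n'  (+1)
Total edit operations: 5
Edit distance = 5


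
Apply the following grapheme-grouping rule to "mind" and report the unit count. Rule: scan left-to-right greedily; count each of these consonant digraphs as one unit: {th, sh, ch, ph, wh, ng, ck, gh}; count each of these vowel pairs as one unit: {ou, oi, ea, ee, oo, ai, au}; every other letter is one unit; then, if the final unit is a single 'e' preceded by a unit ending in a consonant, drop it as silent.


Word: "mind" (4 letters)
Left-to-right scan:
  (1) 'm' (letter)
  (2) 'i' (letter)
  (3) 'n' (letter)
  (4) 'd' (letter)
Units from scan: 4
Sound units = 4 units


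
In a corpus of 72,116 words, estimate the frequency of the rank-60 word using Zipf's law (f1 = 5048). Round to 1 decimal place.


Zipf's law: f(r) = f(1) / r
f(1) = 5048
f(60) = 5048 / 60
= 84.1 occurrences


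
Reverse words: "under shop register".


Original: "under shop register"
Words (1..n): under | shop | register
Reversed (n..1): register | shop | under
Result = "register shop under"


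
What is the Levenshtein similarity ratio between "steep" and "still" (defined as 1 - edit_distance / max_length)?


Word 1: "steep" (length 5)
Word 2: "still" (length 5)
One optimal edit sequence:
  1. keep 's'
  2. keep 't'
  3. substitute 'e' -> 'i'  (+1)
  4. substitute 'e' -> 'l'  (+1)
  5. substitute 'p' -> 'l'  (+1)
Edit distance = 3
Max length = max(5, 5) = 5
Similarity = 1 - 3/5
= 0.4000


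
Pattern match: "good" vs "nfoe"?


Pattern of "good": [0, 1, 1, 2]
Pattern of "nfoe": [0, 1, 2, 3]
Patterns do not match
Same pattern = No


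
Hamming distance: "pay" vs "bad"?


Comparing character by character (same length = 3):
  Pos 0: 'p' vs 'b' !=
  Pos 1: 'a' vs 'a' =
  Pos 2: 'y' vs 'd' !=
Hamming distance = 2


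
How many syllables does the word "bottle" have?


Word: "bottle"
Syllable breakdown: bot-tle
Counting: 2 parts
= 2 syllables


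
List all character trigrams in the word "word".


Word: "word" (length 4)
Number of trigrams = 4 - 3 + 1 = 2
  Position 0: "wor"
  Position 1: "ord"
Trigrams = "wor", "ord"


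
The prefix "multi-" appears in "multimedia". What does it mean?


Prefix: multi-
As in: multimedia -> multi- + media
Meaning = many


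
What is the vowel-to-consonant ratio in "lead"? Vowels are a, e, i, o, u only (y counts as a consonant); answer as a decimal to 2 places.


Word: "lead"
Vowels (a,e,i,o,u): 2
Consonants: 2
Ratio = 2/2
= 1.00


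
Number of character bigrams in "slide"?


Word: "slide" (length 5)
Number of 2-grams = length - 2 + 1 = 5 - 2 + 1
= 4


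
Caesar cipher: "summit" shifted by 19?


Word: "summit"
Shift: 19
Each letter → (letter + shift) mod 26:
  's' (18) + 19 = 11 → 'l'
  'u' (20) + 19 = 13 → 'n'
  'm' (12) + 19 = 5 → 'f'
  'm' (12) + 19 = 5 → 'f'
  'i' (8) + 19 = 1 → 'b'
  't' (19) + 19 = 12 → 'm'
Result = "lnffbm"


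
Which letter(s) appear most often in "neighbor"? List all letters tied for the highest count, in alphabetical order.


Word: "neighbor"
Letter counts:
  'b': 1
  'e': 1
  'g': 1
  'h': 1
  'i': 1
  'n': 1
  'o': 1
  'r': 1
Maximum count = 1
Most frequent = 'b', 'e', 'g', 'h', 'i', 'n', 'o', 'r' (1 time each)


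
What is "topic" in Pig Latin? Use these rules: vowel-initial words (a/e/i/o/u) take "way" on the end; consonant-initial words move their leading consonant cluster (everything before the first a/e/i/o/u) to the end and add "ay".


Word: "topic"
Starts with consonant(s) → move to end, add 'ay'
Consonant cluster: "t"
Pig Latin = "opictay"


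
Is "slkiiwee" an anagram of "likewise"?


Word 1: "likewise" → sorted: eeiiklsw
Word 2: "slkiiwee" → sorted: eeiiklsw
Same letters? eeiiklsw == eeiiklsw
Anagram = Yes


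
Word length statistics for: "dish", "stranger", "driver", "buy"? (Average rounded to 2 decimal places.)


Lengths: "dish"=4, "stranger"=8, "driver"=6, "buy"=3
Sum = 21, Count = 4
Average = 21/4 = 5.25
= avg=5.25, min=3, max=8


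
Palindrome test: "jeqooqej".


Word: "jeqooqej"
Reversed: "jeqooqej"
Forward == Backward? jeqooqej == jeqooqej
Palindrome = Yes


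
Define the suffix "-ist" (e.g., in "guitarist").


Suffix: -ist
As in: guitarist -> guitar + -ist
Meaning = one who practices


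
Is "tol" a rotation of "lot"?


Word: "lot", Candidate: "tol"
Method: check if candidate is substring of word+word
"lotlot" contains "tol"? No
Is rotation = No


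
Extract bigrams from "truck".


Word: "truck" (length 5)
Number of bigrams = 5 - 2 + 1 = 4
  Position 0: "tr"
  Position 1: "ru"
  Position 2: "uc"
  Position 3: "ck"
Bigrams = "tr", "ru", "uc", "ck"


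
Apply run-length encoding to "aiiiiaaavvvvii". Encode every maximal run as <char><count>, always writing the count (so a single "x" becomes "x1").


String: "aiiiiaaavvvvii"
Scanning for consecutive runs:
  'a' x 1
  'i' x 4
  'a' x 3
  'v' x 4
  'i' x 2
RLE = "a1i4a3v4i2"


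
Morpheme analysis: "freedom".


Word: "freedom"
Morphemes: free | -dom
Each morpheme carries meaning
= 2 morphemes


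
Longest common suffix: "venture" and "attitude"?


Word 1: "venture"
Word 2: "attitude"
Comparing from end:
  Pos -1: 'e' == 'e'
  Pos -2: 'r' != 'd' (stop)
LCS = "e" (length 1)


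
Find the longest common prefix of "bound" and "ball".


Word 1: "bound"
Word 2: "ball"
Comparing from start:
  Pos 0: 'b' == 'b'
  Pos 1: 'o' != 'a' (stop)
LCP = "b" (length 1)


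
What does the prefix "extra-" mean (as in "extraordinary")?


Prefix: extra-
Example: extraordinary = extra- + ordinary
Meaning = beyond


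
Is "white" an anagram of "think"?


Word 1: "think" → sorted: hiknt
Word 2: "white" → sorted: ehitw
Same letters? hiknt != ehitw
Anagram = No


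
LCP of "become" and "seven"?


Word 1: "become"
Word 2: "seven"
Comparing from start:
  Pos 0: 'b' != 's' (stop)
LCP = "" (length 0)


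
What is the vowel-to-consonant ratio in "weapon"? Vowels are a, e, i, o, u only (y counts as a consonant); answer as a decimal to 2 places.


Word: "weapon"
Vowels (a,e,i,o,u): 3
Consonants: 3
Ratio = 3/3
= 1.00


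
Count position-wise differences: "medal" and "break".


Comparing character by character (same length = 5):
  Pos 0: 'm' vs 'b' !=
  Pos 1: 'e' vs 'r' !=
  Pos 2: 'd' vs 'e' !=
  Pos 3: 'a' vs 'a' =
  Pos 4: 'l' vs 'k' !=
Hamming distance = 4


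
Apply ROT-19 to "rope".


Word: "rope"
Shift: 19
Each letter → (letter + shift) mod 26:
  'r' (17) + 19 = 10 → 'k'
  'o' (14) + 19 = 7 → 'h'
  'p' (15) + 19 = 8 → 'i'
  'e' (4) + 19 = 23 → 'x'
Result = "khix"


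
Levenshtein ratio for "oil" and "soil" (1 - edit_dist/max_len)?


Word 1: "oil" (length 3)
Word 2: "soil" (length 4)
One optimal edit sequence:
  1. insert 's'  (+1)
  2. keep 'o'
  3. keep 'i'
  4. keep 'l'
Edit distance = 1
Max length = max(3, 4) = 4
Similarity = 1 - 1/4
= 0.7500


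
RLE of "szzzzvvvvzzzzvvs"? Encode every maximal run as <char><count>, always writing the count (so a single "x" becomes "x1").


String: "szzzzvvvvzzzzvvs"
Scanning for consecutive runs:
  's' x 1
  'z' x 4
  'v' x 4
  'z' x 4
  'v' x 2
  's' x 1
RLE = "s1z4v4z4v2s1"


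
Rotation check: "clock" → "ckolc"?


Word: "clock", Candidate: "ckolc"
Method: check if candidate is substring of word+word
"clockclock" contains "ckolc"? No
Is rotation = No


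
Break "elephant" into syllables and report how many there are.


Word: "elephant"
Syllable breakdown: el-e-phant
Counting: 3 parts
= 3 syllables


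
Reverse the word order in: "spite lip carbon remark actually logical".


Original: "spite lip carbon remark actually logical"
Words (1..n): spite | lip | carbon | remark | actually | logical
Reversed (n..1): logical | actually | remark | carbon | lip | spite
Result = "logical actually remark carbon lip spite"


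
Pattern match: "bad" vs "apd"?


Pattern of "bad": [0, 1, 2]
Pattern of "apd": [0, 1, 2]
Patterns match
Same pattern = Yes


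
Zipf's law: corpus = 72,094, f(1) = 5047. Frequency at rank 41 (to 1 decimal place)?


Zipf's law: f(r) = f(1) / r
f(1) = 5047
f(41) = 5047 / 41
= 123.1 occurrences


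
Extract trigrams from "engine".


Word: "engine" (length 6)
Number of trigrams = 6 - 3 + 1 = 4
  Position 0: "eng"
  Position 1: "ngi"
  Position 2: "gin"
  Position 3: "ine"
Trigrams = "eng", "ngi", "gin", "ine"


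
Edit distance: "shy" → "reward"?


Word 1: "shy" (length 3)
Word 2: "reward" (length 6)
One optimal edit sequence (insert/delete/substitute each cost 1):
  1. insert 'r'  (+1)
  2. insert 'e'  (+1)
  3. insert 'w'  (+1)
  4. substitute 's' -> 'a'  (+1)
  5. substitute 'h' -> 'r'  (+1)
  6. substitute 'y' -> 'd'  (+1)
Total edit operations: 6
Edit distance = 6


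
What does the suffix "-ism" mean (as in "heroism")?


Suffix: -ism
Example: heroism = hero + -ism
Meaning = belief / practice


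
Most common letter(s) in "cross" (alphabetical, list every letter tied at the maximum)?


Word: "cross"
Letter counts:
  'c': 1
  'o': 1
  'r': 1
  's': 2
Maximum count = 2
Most frequent = 's' (2 times each)


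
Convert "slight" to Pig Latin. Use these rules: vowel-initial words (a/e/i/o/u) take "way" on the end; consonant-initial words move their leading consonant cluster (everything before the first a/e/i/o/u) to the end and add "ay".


Word: "slight"
Starts with consonant(s) → move to end, add 'ay'
Consonant cluster: "sl"
Pig Latin = "ightslay"


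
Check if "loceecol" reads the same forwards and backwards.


Word: "loceecol"
Reversed: "loceecol"
Forward == Backward? loceecol == loceecol
Palindrome = Yes


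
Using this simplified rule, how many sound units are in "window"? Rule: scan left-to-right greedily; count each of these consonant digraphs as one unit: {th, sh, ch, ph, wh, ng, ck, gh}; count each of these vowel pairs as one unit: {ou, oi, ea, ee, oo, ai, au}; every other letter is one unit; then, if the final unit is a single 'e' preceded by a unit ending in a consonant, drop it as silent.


Word: "window" (6 letters)
Left-to-right scan:
  [1] 'w' (letter)
  [2] 'i' (letter)
  [3] 'n' (letter)
  [4] 'd' (letter)
  [5] 'o' (letter)
  [6] 'w' (letter)
Units from scan: 6
Sound units = 6 units


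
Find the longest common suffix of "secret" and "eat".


Word 1: "secret"
Word 2: "eat"
Comparing from end:
  Pos -1: 't' == 't'
  Pos -2: 'e' != 'a' (stop)
LCS = "t" (length 1)


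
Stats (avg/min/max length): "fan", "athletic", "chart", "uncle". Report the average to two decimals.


Lengths: "fan"=3, "athletic"=8, "chart"=5, "uncle"=5
Sum = 21, Count = 4
Average = 21/4 = 5.25
= avg=5.25, min=3, max=8


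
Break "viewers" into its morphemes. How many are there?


Word: "viewers"
Morphemes: view + -er + -s
Each morpheme carries meaning
= 3 morphemes


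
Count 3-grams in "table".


Word: "table" (length 5)
Number of 3-grams = length - 3 + 1 = 5 - 3 + 1
= 3


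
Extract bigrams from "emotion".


Word: "emotion" (length 7)
Number of bigrams = 7 - 2 + 1 = 6
  Position 0: "em"
  Position 1: "mo"
  Position 2: "ot"
  Position 3: "ti"
  Position 4: "io"
  Position 5: "on"
Bigrams = "em", "mo", "ot", "ti", "io", "on"


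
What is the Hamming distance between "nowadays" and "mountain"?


Comparing character by character (same length = 8):
  Pos 0: 'n' vs 'm' !=
  Pos 1: 'o' vs 'o' =
  Pos 2: 'w' vs 'u' !=
  Pos 3: 'a' vs 'n' !=
  Pos 4: 'd' vs 't' !=
  Pos 5: 'a' vs 'a' =
  Pos 6: 'y' vs 'i' !=
  Pos 7: 's' vs 'n' !=
Hamming distance = 6


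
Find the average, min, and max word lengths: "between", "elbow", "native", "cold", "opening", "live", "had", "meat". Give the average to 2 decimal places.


Lengths: "between"=7, "elbow"=5, "native"=6, "cold"=4, "opening"=7, "live"=4, "had"=3, "meat"=4
Sum = 40, Count = 8
Average = 40/8 = 5.00
= avg=5.00, min=3, max=7


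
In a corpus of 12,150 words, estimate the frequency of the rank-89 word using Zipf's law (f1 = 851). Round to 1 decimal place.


Zipf's law: f(r) = f(1) / r
f(1) = 851
f(89) = 851 / 89
= 9.6 occurrences


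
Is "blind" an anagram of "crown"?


Word 1: "crown" → sorted: cnorw
Word 2: "blind" → sorted: bdiln
Same letters? cnorw != bdiln
Anagram = No


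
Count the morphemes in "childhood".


Word: "childhood"
Morphemes: child + -hood
Each morpheme carries meaning
= 2 morphemes


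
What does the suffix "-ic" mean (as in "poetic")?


Suffix: -ic
Example: poetic = poet + -ic
Meaning = relating to


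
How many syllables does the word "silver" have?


Word: "silver"
Syllable breakdown: sil | ver
Counting: 2 parts
= 2 syllables


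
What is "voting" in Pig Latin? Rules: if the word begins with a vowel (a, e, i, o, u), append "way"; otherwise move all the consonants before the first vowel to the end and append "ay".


Word: "voting"
Starts with consonant(s) → move to end, add 'ay'
Consonant cluster: "v"
Pig Latin = "otingvay"


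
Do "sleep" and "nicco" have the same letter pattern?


Pattern of "sleep": [0, 1, 2, 2, 3]
Pattern of "nicco": [0, 1, 2, 2, 3]
Patterns match
Same pattern = Yes


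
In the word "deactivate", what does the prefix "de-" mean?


Prefix: de-
As in: deactivate -> de- + activate
Meaning = remove / reverse


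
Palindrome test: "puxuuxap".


Word: "puxuuxap"
Reversed: "paxuuxup"
Forward == Backward? puxuuxap != paxuuxup
Palindrome = No


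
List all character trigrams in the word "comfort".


Word: "comfort" (length 7)
Number of trigrams = 7 - 3 + 1 = 5
  Position 0: "com"
  Position 1: "omf"
  Position 2: "mfo"
  Position 3: "for"
  Position 4: "ort"
Trigrams = "com", "omf", "mfo", "for", "ort"


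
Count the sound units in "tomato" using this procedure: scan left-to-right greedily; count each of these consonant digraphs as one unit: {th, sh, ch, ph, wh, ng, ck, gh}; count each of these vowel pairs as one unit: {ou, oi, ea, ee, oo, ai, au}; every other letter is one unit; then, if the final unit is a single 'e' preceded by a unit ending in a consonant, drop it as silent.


Word: "tomato" (6 letters)
Left-to-right scan:
  (1) 't' (letter)
  (2) 'o' (letter)
  (3) 'm' (letter)
  (4) 'a' (letter)
  (5) 't' (letter)
  (6) 'o' (letter)
Units from scan: 6
Sound units = 6 units


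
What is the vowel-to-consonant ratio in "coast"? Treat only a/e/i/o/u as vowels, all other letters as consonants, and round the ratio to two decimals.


Word: "coast"
Vowels (a,e,i,o,u): 2
Consonants: 3
Ratio = 2/3
= 0.67


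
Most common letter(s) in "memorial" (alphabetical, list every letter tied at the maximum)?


Word: "memorial"
Letter counts:
  'a': 1
  'e': 1
  'i': 1
  'l': 1
  'm': 2
  'o': 1
  'r': 1
Maximum count = 2
Most frequent = 'm' (2 times each)


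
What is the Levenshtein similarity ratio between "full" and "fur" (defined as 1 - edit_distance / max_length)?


Word 1: "full" (length 4)
Word 2: "fur" (length 3)
One optimal edit sequence:
  1. keep 'f'
  2. keep 'u'
  3. delete 'l'  (+1)
  4. substitute 'l' -> 'r'  (+1)
Edit distance = 2
Max length = max(4, 3) = 4
Similarity = 1 - 2/4
= 0.5000


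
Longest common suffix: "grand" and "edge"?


Word 1: "grand"
Word 2: "edge"
Comparing from end:
  Pos -1: 'd' != 'e' (stop)
LCS = "" (length 0)


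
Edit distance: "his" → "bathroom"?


Word 1: "his" (length 3)
Word 2: "bathroom" (length 8)
One optimal edit sequence (insert/delete/substitute each cost 1):
  1. insert 'b'  (+1)
  2. insert 'a'  (+1)
  3. insert 't'  (+1)
  4. keep 'h'
  5. insert 'r'  (+1)
  6. insert 'o'  (+1)
  7. substitute 'i' -> 'o'  (+1)
  8. substitute 's' -> 'm'  (+1)
Total edit operations: 7
Edit distance = 7


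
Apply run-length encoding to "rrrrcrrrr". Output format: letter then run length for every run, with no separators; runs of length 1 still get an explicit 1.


String: "rrrrcrrrr"
Scanning for consecutive runs:
  'r' x 4
  'c' x 1
  'r' x 4
RLE = "r4c1r4"


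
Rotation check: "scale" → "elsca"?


Word: "scale", Candidate: "elsca"
Method: check if candidate is substring of word+word
"scalescale" contains "elsca"? No
Is rotation = No


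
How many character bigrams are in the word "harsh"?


Word: "harsh" (length 5)
Number of 2-grams = length - 2 + 1 = 5 - 2 + 1
= 4


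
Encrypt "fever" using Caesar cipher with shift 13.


Word: "fever"
Shift: 13
Each letter → (letter + shift) mod 26:
  'f' (5) + 13 = 18 → 's'
  'e' (4) + 13 = 17 → 'r'
  'v' (21) + 13 = 8 → 'i'
  'e' (4) + 13 = 17 → 'r'
  'r' (17) + 13 = 4 → 'e'
Result = "srire"


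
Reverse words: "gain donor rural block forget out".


Original: "gain donor rural block forget out"
Words (1..n): gain | donor | rural | block | forget | out
Reversed (n..1): out | forget | block | rural | donor | gain
Result = "out forget block rural donor gain"


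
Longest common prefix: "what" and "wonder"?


Word 1: "what"
Word 2: "wonder"
Comparing from start:
  Pos 0: 'w' == 'w'
  Pos 1: 'h' != 'o' (stop)
LCP = "w" (length 1)


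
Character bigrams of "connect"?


Word: "connect" (length 7)
Number of bigrams = 7 - 2 + 1 = 6
  Position 0: "co"
  Position 1: "on"
  Position 2: "nn"
  Position 3: "ne"
  Position 4: "ec"
  Position 5: "ct"
Bigrams = "co", "on", "nn", "ne", "ec", "ct"


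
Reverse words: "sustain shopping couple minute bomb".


Original: "sustain shopping couple minute bomb"
Words (1..n): sustain | shopping | couple | minute | bomb
Reversed (n..1): bomb | minute | couple | shopping | sustain
Result = "bomb minute couple shopping sustain"


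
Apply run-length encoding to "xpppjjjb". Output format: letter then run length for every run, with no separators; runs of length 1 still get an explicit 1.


String: "xpppjjjb"
Scanning for consecutive runs:
  'x' x 1
  'p' x 3
  'j' x 3
  'b' x 1
RLE = "x1p3j3b1"


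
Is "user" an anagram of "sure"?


Word 1: "sure" → sorted: ersu
Word 2: "user" → sorted: ersu
Same letters? ersu == ersu
Anagram = Yes


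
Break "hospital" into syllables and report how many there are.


Word: "hospital"
Syllable breakdown: hos / pi / tal
Counting: 3 parts
= 3 syllables


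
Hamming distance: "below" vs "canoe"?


Comparing character by character (same length = 5):
  Pos 0: 'b' vs 'c' !=
  Pos 1: 'e' vs 'a' !=
  Pos 2: 'l' vs 'n' !=
  Pos 3: 'o' vs 'o' =
  Pos 4: 'w' vs 'e' !=
Hamming distance = 4


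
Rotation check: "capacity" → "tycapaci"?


Word: "capacity", Candidate: "tycapaci"
Method: check if candidate is substring of word+word
"capacitycapacity" contains "tycapaci"? Yes
Is rotation = Yes


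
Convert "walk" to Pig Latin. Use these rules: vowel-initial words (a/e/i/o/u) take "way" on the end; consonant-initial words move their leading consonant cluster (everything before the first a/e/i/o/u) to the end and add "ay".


Word: "walk"
Starts with consonant(s) → move to end, add 'ay'
Consonant cluster: "w"
Pig Latin = "alkway"


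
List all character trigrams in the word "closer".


Word: "closer" (length 6)
Number of trigrams = 6 - 3 + 1 = 4
  Position 0: "clo"
  Position 1: "los"
  Position 2: "ose"
  Position 3: "ser"
Trigrams = "clo", "los", "ose", "ser"


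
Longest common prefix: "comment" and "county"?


Word 1: "comment"
Word 2: "county"
Comparing from start:
  Pos 0: 'c' == 'c'
  Pos 1: 'o' == 'o'
  Pos 2: 'm' != 'u' (stop)
LCP = "co" (length 2)


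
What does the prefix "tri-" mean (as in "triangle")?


Prefix: tri-
As in: triangle -> tri- + angle
Meaning = three


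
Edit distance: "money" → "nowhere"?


Word 1: "money" (length 5)
Word 2: "nowhere" (length 7)
One optimal edit sequence (insert/delete/substitute each cost 1):
  1. substitute 'm' -> 'n'  (+1)
  2. keep 'o'
  3. insert 'w'  (+1)
  4. substitute 'n' -> 'h'  (+1)
  5. keep 'e'
  6. insert 'r'  (+1)
  7. substitute 'y' -> 'e'  (+1)
Total edit operations: 5
Edit distance = 5


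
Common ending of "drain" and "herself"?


Word 1: "drain"
Word 2: "herself"
Comparing from end:
  Pos -1: 'n' != 'f' (stop)
LCS = "" (length 0)


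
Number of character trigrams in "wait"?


Word: "wait" (length 4)
Number of 3-grams = length - 3 + 1 = 4 - 3 + 1
= 2


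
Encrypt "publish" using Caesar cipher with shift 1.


Word: "publish"
Shift: 1
Each letter → (letter + shift) mod 26:
  'p' (15) + 1 = 16 → 'q'
  'u' (20) + 1 = 21 → 'v'
  'b' (1) + 1 = 2 → 'c'
  'l' (11) + 1 = 12 → 'm'
  'i' (8) + 1 = 9 → 'j'
  's' (18) + 1 = 19 → 't'
  'h' (7) + 1 = 8 → 'i'
Result = "qvcmjti"


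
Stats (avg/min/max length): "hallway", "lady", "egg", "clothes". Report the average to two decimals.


Lengths: "hallway"=7, "lady"=4, "egg"=3, "clothes"=7
Sum = 21, Count = 4
Average = 21/4 = 5.25
= avg=5.25, min=3, max=7


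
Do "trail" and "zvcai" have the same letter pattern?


Pattern of "trail": [0, 1, 2, 3, 4]
Pattern of "zvcai": [0, 1, 2, 3, 4]
Patterns match
Same pattern = Yes


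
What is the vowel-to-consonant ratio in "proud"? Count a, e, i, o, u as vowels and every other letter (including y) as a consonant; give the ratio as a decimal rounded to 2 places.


Word: "proud"
Vowels (a,e,i,o,u): 2
Consonants: 3
Ratio = 2/3
= 0.67


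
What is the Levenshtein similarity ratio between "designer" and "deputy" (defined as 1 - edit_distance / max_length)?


Word 1: "designer" (length 8)
Word 2: "deputy" (length 6)
One optimal edit sequence:
  1. keep 'd'
  2. keep 'e'
  3. delete 's'  (+1)
  4. delete 'i'  (+1)
  5. substitute 'g' -> 'p'  (+1)
  6. substitute 'n' -> 'u'  (+1)
  7. substitute 'e' -> 't'  (+1)
  8. substitute 'r' -> 'y'  (+1)
Edit distance = 6
Max length = max(8, 6) = 8
Similarity = 1 - 6/8
= 0.2500


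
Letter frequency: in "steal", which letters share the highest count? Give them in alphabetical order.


Word: "steal"
Letter counts:
  'a': 1
  'e': 1
  'l': 1
  's': 1
  't': 1
Maximum count = 1
Most frequent = 'a', 'e', 'l', 's', 't' (1 time each)


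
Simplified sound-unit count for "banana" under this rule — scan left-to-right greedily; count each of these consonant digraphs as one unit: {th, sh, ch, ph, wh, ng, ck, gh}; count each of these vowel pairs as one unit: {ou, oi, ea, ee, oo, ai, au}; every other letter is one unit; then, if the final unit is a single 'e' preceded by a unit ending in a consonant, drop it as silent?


Word: "banana" (6 letters)
Left-to-right scan:
  [1] 'b' (letter)
  [2] 'a' (letter)
  [3] 'n' (letter)
  [4] 'a' (letter)
  [5] 'n' (letter)
  [6] 'a' (letter)
Units from scan: 6
Sound units = 6 units


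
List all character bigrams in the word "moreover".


Word: "moreover" (length 8)
Number of bigrams = 8 - 2 + 1 = 7
  Position 0: "mo"
  Position 1: "or"
  Position 2: "re"
  Position 3: "eo"
  Position 4: "ov"
  Position 5: "ve"
  Position 6: "er"
Bigrams = "mo", "or", "re", "eo", "ov", "ve", "er"


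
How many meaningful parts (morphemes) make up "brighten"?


Word: "brighten"
Morphemes: bright / -en
Each morpheme carries meaning
= 2 morphemes


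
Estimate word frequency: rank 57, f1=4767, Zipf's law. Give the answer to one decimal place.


Zipf's law: f(r) = f(1) / r
f(1) = 4767
f(57) = 4767 / 57
= 83.6 occurrences


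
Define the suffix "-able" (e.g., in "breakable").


Suffix: -able
As in: breakable -> break + -able
Meaning = capable of


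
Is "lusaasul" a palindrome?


Word: "lusaasul"
Reversed: "lusaasul"
Forward == Backward? lusaasul == lusaasul
Palindrome = Yes


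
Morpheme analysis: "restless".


Word: "restless"
Morphemes: rest + -less
Each morpheme carries meaning
= 2 morphemes


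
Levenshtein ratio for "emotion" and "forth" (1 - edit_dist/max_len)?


Word 1: "emotion" (length 7)
Word 2: "forth" (length 5)
One optimal edit sequence:
  1. delete 'e'  (+1)
  2. substitute 'm' -> 'f'  (+1)
  3. keep 'o'
  4. delete 't'  (+1)
  5. substitute 'i' -> 'r'  (+1)
  6. substitute 'o' -> 't'  (+1)
  7. substitute 'n' -> 'h'  (+1)
Edit distance = 6
Max length = max(7, 5) = 7
Similarity = 1 - 6/7
= 0.1429


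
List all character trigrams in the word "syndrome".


Word: "syndrome" (length 8)
Number of trigrams = 8 - 3 + 1 = 6
  Position 0: "syn"
  Position 1: "ynd"
  Position 2: "ndr"
  Position 3: "dro"
  Position 4: "rom"
  Position 5: "ome"
Trigrams = "syn", "ynd", "ndr", "dro", "rom", "ome"


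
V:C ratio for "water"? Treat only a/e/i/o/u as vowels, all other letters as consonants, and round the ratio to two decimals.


Word: "water"
Vowels (a,e,i,o,u): 2
Consonants: 3
Ratio = 2/3
= 0.67


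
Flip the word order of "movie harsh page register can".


Original: "movie harsh page register can"
Words (1..n): movie | harsh | page | register | can
Reversed (n..1): can | register | page | harsh | movie
Result = "can register page harsh movie"


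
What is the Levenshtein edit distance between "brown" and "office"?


Word 1: "brown" (length 5)
Word 2: "office" (length 6)
One optimal edit sequence (insert/delete/substitute each cost 1):
  1. insert 'o'  (+1)
  2. substitute 'b' -> 'f'  (+1)
  3. substitute 'r' -> 'f'  (+1)
  4. substitute 'o' -> 'i'  (+1)
  5. substitute 'w' -> 'c'  (+1)
  6. substitute 'n' -> 'e'  (+1)
Total edit operations: 6
Edit distance = 6


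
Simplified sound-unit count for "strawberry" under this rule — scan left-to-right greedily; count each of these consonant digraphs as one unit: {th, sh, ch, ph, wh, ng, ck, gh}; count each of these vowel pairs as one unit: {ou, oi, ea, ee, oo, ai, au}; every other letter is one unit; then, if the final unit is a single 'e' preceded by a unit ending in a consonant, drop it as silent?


Word: "strawberry" (10 letters)
Left-to-right scan:
  1. 's' (letter)
  2. 't' (letter)
  3. 'r' (letter)
  4. 'a' (letter)
  5. 'w' (letter)
  6. 'b' (letter)
  7. 'e' (letter)
  8. 'r' (letter)
  9. 'r' (letter)
  10. 'y' (letter)
Units from scan: 10
Sound units = 10 units


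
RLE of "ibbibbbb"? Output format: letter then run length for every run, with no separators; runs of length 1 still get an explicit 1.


String: "ibbibbbb"
Scanning for consecutive runs:
  'i' x 1
  'b' x 2
  'i' x 1
  'b' x 4
RLE = "i1b2i1b4"


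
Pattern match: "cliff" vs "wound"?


Pattern of "cliff": [0, 1, 2, 3, 3]
Pattern of "wound": [0, 1, 2, 3, 4]
Patterns do not match
Same pattern = No


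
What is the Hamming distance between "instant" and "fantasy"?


Comparing character by character (same length = 7):
  Pos 0: 'i' vs 'f' !=
  Pos 1: 'n' vs 'a' !=
  Pos 2: 's' vs 'n' !=
  Pos 3: 't' vs 't' =
  Pos 4: 'a' vs 'a' =
  Pos 5: 'n' vs 's' !=
  Pos 6: 't' vs 'y' !=
Hamming distance = 5


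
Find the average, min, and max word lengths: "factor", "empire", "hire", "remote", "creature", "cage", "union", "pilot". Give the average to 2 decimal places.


Lengths: "factor"=6, "empire"=6, "hire"=4, "remote"=6, "creature"=8, "cage"=4, "union"=5, "pilot"=5
Sum = 44, Count = 8
Average = 44/8 = 5.50
= avg=5.50, min=4, max=8


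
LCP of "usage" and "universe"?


Word 1: "usage"
Word 2: "universe"
Comparing from start:
  Pos 0: 'u' == 'u'
  Pos 1: 's' != 'n' (stop)
LCP = "u" (length 1)


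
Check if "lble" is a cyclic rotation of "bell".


Word: "bell", Candidate: "lble"
Method: check if candidate is substring of word+word
"bellbell" contains "lble"? No
Is rotation = No


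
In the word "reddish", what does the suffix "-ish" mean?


Suffix: -ish
As in: reddish -> red + -ish, with a spelling change
Meaning = somewhat / having the qualities of


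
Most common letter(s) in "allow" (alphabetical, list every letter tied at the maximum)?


Word: "allow"
Letter counts:
  'a': 1
  'l': 2
  'o': 1
  'w': 1
Maximum count = 2
Most frequent = 'l' (2 times each)


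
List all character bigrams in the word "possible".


Word: "possible" (length 8)
Number of bigrams = 8 - 2 + 1 = 7
  Position 0: "po"
  Position 1: "os"
  Position 2: "ss"
  Position 3: "si"
  Position 4: "ib"
  Position 5: "bl"
  Position 6: "le"
Bigrams = "po", "os", "ss", "si", "ib", "bl", "le"


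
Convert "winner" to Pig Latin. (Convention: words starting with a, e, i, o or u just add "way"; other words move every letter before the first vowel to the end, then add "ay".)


Word: "winner"
Starts with consonant(s) → move to end, add 'ay'
Consonant cluster: "w"
Pig Latin = "innerway"


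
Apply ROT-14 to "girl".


Word: "girl"
Shift: 14
Each letter → (letter + shift) mod 26:
  'g' (6) + 14 = 20 → 'u'
  'i' (8) + 14 = 22 → 'w'
  'r' (17) + 14 = 5 → 'f'
  'l' (11) + 14 = 25 → 'z'
Result = "uwfz"


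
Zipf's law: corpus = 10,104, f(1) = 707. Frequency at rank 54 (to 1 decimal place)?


Zipf's law: f(r) = f(1) / r
f(1) = 707
f(54) = 707 / 54
= 13.1 occurrences


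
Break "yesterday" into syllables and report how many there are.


Word: "yesterday"
Syllable breakdown: yes / ter / day
Counting: 3 parts
= 3 syllables


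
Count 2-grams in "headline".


Word: "headline" (length 8)
Number of 2-grams = length - 2 + 1 = 8 - 2 + 1
= 7


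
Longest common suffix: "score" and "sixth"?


Word 1: "score"
Word 2: "sixth"
Comparing from end:
  Pos -1: 'e' != 'h' (stop)
LCS = "" (length 0)


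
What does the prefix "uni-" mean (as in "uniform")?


Prefix: uni-
Example: uniform (uni- + form)
Meaning = one


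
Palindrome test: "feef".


Word: "feef"
Reversed: "feef"
Forward == Backward? feef == feef
Palindrome = Yes


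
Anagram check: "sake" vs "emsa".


Word 1: "sake" → sorted: aeks
Word 2: "emsa" → sorted: aems
Same letters? aeks != aems
Anagram = No


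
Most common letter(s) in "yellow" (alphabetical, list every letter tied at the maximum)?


Word: "yellow"
Letter counts:
  'e': 1
  'l': 2
  'o': 1
  'w': 1
  'y': 1
Maximum count = 2
Most frequent = 'l' (2 times each)


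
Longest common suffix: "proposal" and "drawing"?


Word 1: "proposal"
Word 2: "drawing"
Comparing from end:
  Pos -1: 'l' != 'g' (stop)
LCS = "" (length 0)


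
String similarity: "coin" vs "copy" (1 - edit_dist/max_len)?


Word 1: "coin" (length 4)
Word 2: "copy" (length 4)
One optimal edit sequence:
  1. keep 'c'
  2. keep 'o'
  3. substitute 'i' -> 'p'  (+1)
  4. substitute 'n' -> 'y'  (+1)
Edit distance = 2
Max length = max(4, 4) = 4
Similarity = 1 - 2/4
= 0.5000


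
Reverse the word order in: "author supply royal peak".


Original: "author supply royal peak"
Words (1..n): author | supply | royal | peak
Reversed (n..1): peak | royal | supply | author
Result = "peak royal supply author"


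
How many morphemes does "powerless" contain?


Word: "powerless"
Morphemes: power / -less
Each morpheme carries meaning
= 2 morphemes


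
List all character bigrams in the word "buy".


Word: "buy" (length 3)
Number of bigrams = 3 - 2 + 1 = 2
  Position 0: "bu"
  Position 1: "uy"
Bigrams = "bu", "uy"


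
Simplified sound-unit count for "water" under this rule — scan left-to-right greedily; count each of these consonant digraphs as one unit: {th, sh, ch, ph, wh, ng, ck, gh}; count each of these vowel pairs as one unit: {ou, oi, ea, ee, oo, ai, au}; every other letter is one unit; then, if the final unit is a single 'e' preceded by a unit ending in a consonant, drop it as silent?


Word: "water" (5 letters)
Left-to-right scan:
  [1] 'w' (letter)
  [2] 'a' (letter)
  [3] 't' (letter)
  [4] 'e' (letter)
  [5] 'r' (letter)
Units from scan: 5
Sound units = 5 units


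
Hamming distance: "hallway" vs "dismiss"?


Comparing character by character (same length = 7):
  Pos 0: 'h' vs 'd' !=
  Pos 1: 'a' vs 'i' !=
  Pos 2: 'l' vs 's' !=
  Pos 3: 'l' vs 'm' !=
  Pos 4: 'w' vs 'i' !=
  Pos 5: 'a' vs 's' !=
  Pos 6: 'y' vs 's' !=
Hamming distance = 7


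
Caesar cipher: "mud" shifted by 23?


Word: "mud"
Shift: 23
Each letter → (letter + shift) mod 26:
  'm' (12) + 23 = 9 → 'j'
  'u' (20) + 23 = 17 → 'r'
  'd' (3) + 23 = 0 → 'a'
Result = "jra"


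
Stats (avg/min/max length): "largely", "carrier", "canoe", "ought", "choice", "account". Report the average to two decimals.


Lengths: "largely"=7, "carrier"=7, "canoe"=5, "ought"=5, "choice"=6, "account"=7
Sum = 37, Count = 6
Average = 37/6 = 6.17
= avg=6.17, min=5, max=7


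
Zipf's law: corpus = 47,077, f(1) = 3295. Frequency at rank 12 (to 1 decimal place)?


Zipf's law: f(r) = f(1) / r
f(1) = 3295
f(12) = 3295 / 12
= 274.6 occurrences


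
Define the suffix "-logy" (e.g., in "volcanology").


Suffix: -logy
Example: volcanology = volcano + -logy
Meaning = study of


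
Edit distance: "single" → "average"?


Word 1: "single" (length 6)
Word 2: "average" (length 7)
One optimal edit sequence (insert/delete/substitute each cost 1):
  1. insert 'a'  (+1)
  2. substitute 's' -> 'v'  (+1)
  3. substitute 'i' -> 'e'  (+1)
  4. substitute 'n' -> 'r'  (+1)
  5. substitute 'g' -> 'a'  (+1)
  6. substitute 'l' -> 'g'  (+1)
  7. keep 'e'
Total edit operations: 6
Edit distance = 6


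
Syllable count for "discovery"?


Word: "discovery"
Syllable breakdown: dis-cov-er-y
Counting: 4 parts
= 4 syllables


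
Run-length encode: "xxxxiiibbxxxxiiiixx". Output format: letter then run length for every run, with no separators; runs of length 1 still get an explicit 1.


String: "xxxxiiibbxxxxiiiixx"
Scanning for consecutive runs:
  'x' x 4
  'i' x 3
  'b' x 2
  'x' x 4
  'i' x 4
  'x' x 2
RLE = "x4i3b2x4i4x2"


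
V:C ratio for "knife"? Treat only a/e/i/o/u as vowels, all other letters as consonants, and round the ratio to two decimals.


Word: "knife"
Vowels (a,e,i,o,u): 2
Consonants: 3
Ratio = 2/3
= 0.67


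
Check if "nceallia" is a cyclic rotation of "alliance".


Word: "alliance", Candidate: "nceallia"
Method: check if candidate is substring of word+word
"alliancealliance" contains "nceallia"? Yes
Is rotation = Yes


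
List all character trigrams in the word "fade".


Word: "fade" (length 4)
Number of trigrams = 4 - 3 + 1 = 2
  Position 0: "fad"
  Position 1: "ade"
Trigrams = "fad", "ade"


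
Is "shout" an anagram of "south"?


Word 1: "south" → sorted: hostu
Word 2: "shout" → sorted: hostu
Same letters? hostu == hostu
Anagram = Yes


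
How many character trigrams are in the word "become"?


Word: "become" (length 6)
Number of 3-grams = length - 3 + 1 = 6 - 3 + 1
= 4


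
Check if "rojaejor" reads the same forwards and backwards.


Word: "rojaejor"
Reversed: "rojeajor"
Forward == Backward? rojaejor != rojeajor
Palindrome = No


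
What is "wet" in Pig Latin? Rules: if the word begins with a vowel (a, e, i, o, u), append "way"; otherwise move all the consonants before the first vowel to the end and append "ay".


Word: "wet"
Starts with consonant(s) → move to end, add 'ay'
Consonant cluster: "w"
Pig Latin = "etway"


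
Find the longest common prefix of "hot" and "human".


Word 1: "hot"
Word 2: "human"
Comparing from start:
  Pos 0: 'h' == 'h'
  Pos 1: 'o' != 'u' (stop)
LCP = "h" (length 1)


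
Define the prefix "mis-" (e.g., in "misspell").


Prefix: mis-
Example: misspell = mis- + spell
Meaning = wrongly


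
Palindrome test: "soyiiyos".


Word: "soyiiyos"
Reversed: "soyiiyos"
Forward == Backward? soyiiyos == soyiiyos
Palindrome = Yes


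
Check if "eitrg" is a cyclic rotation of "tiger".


Word: "tiger", Candidate: "eitrg"
Method: check if candidate is substring of word+word
"tigertiger" contains "eitrg"? No
Is rotation = No


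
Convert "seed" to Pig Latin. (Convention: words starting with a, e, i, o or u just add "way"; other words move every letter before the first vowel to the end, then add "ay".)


Word: "seed"
Starts with consonant(s) → move to end, add 'ay'
Consonant cluster: "s"
Pig Latin = "eedsay"


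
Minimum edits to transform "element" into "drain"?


Word 1: "element" (length 7)
Word 2: "drain" (length 5)
One optimal edit sequence (insert/delete/substitute each cost 1):
  1. delete 'e'  (+1)
  2. substitute 'l' -> 'd'  (+1)
  3. substitute 'e' -> 'r'  (+1)
  4. substitute 'm' -> 'a'  (+1)
  5. substitute 'e' -> 'i'  (+1)
  6. keep 'n'
  7. delete 't'  (+1)
Total edit operations: 6
Edit distance = 6


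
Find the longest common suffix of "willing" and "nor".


Word 1: "willing"
Word 2: "nor"
Comparing from end:
  Pos -1: 'g' != 'r' (stop)
LCS = "" (length 0)
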